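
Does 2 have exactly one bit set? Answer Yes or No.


0b10. Only one bit set => Yes

Yes


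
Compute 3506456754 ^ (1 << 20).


3506456754 ^ (1 << 20) = 3506456754 ^ 1048576 = 3507505330

3507505330


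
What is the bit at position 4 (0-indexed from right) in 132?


0b10000100, position 4 = 0

0


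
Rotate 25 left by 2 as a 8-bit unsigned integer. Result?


Rotate 0b11001 left by 2 (8-bit) = 0b1100100 = 100

100


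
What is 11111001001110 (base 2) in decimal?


11111001001110 in decimal = 15950

15950


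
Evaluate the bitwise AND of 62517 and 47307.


0b1111010000110101 & 0b1011100011001011 = 0b1011000000000001 = 45057

45057


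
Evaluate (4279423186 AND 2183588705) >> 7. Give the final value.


Step 1: 4279423186 & 2183588705 = 2181218368
Step 2: 2181218368 >> 7 = 17040768

17040768


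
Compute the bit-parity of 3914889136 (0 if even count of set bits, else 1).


0b11101001010110000111011110110000 has 17 ones => parity 1

1


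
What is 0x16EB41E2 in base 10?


16EB41E2 hex = 384516578 decimal

384516578


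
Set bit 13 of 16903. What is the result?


16903 | (1 << 13) = 16903 | 8192 = 25095

25095


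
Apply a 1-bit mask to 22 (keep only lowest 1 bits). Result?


22 & 1 = 0

0


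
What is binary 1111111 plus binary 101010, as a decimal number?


1111111 + 101010 = 10101001 = 169

169


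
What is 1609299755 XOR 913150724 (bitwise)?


0b1011111111010111111011100101011 ^ 0b110110011011011001001100000100 = 0b1101001100001100110010000101111 = 1770415151

1770415151


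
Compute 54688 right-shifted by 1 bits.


0b1101010110100000 >> 1 = 0b110101011010000 = 27344

27344


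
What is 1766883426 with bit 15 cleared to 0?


1766883426 & ~(1 << 15) = 1766850658

1766850658


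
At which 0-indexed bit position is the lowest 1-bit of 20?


0b10100. Lowest set bit at position 2

2


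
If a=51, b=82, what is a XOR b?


51 ^ 82 = 97

97


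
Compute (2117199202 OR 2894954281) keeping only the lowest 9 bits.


Step 1: 2117199202 | 2894954281 = 4273864555
Step 2: 4273864555 & 511 = 363

363


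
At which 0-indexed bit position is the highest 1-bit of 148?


0b10010100. Highest set bit at position 7

7


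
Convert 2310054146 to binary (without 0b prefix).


2310054146 = 10001001101100001010000100000010 in binary

10001001101100001010000100000010


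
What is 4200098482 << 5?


0b11111010010110000110101010110010 << 5 = 0b1111101001011000011010101011001000000 = 134403151424

134403151424


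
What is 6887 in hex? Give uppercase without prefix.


6887 = 1AE7 hex

1AE7


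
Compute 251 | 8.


0b11111011 | 0b1000 = 0b11111011 = 251

251


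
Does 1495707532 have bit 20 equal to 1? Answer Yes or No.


0b1011001001001101010111110001100, bit 20 = 0. No

No


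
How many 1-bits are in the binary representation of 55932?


0b1101101001111100 has 10 set bits

10


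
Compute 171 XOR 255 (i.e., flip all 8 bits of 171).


171 ^ 255 = 84

84


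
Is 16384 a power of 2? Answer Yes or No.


0b100000000000000. Only one bit set => Yes

Yes


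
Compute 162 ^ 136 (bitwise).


0b10100010 ^ 0b10001000 = 0b101010 = 42

42


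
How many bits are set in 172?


0b10101100 has 4 set bits

4


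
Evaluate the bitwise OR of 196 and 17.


0b11000100 | 0b10001 = 0b11010101 = 213

213


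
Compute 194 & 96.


0b11000010 & 0b1100000 = 0b1000000 = 64

64


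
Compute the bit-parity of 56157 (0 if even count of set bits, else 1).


0b1101101101011101 has 11 ones => parity 1

1


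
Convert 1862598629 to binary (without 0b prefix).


1862598629 = 1101111000001001111111111100101 in binary

1101111000001001111111111100101


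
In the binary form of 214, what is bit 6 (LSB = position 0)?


0b11010110, position 6 = 1

1


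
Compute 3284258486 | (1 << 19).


3284258486 | (1 << 19) = 3284258486 | 524288 = 3284782774

3284782774


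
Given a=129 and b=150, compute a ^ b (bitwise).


129 ^ 150 = 23

23


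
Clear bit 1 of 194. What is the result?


194 & ~(1 << 1) = 192

192


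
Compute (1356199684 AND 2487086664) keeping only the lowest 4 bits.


Step 1: 1356199684 & 2487086664 = 269870592
Step 2: 269870592 & 15 = 0

0


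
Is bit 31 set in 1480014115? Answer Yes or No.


0b1011000001101110011100100100011, bit 31 = 0. No

No


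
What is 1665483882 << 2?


0b1100011010001010100010001101010 << 2 = 0b110001101000101010001000110101000 = 6661935528

6661935528


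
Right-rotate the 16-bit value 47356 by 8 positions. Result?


Rotate 0b1011100011111100 right by 8 (16-bit) = 0b1111110010111000 = 64696

64696


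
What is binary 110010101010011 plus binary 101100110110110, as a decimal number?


110010101010011 + 101100110110110 = 1011111100001001 = 48905

48905


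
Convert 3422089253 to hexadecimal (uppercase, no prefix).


3422089253 = CBF8F025 hex

CBF8F025


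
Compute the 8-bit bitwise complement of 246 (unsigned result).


~0b11110110 = 0b1001 = 9 (8-bit unsigned)

9


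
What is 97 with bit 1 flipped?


97 ^ (1 << 1) = 97 ^ 2 = 99

99


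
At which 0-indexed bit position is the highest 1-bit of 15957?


0b11111001010101. Highest set bit at position 13

13


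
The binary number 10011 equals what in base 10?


10011 in decimal = 19

19


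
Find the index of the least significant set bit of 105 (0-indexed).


0b1101001. Lowest set bit at position 0

0


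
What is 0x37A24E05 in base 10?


37A24E05 hex = 933383685 decimal

933383685


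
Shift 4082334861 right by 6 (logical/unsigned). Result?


0b11110011010100110111110010001101 >> 6 = 0b11110011010100110111110010 = 63786482

63786482


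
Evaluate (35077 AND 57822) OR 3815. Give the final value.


Step 1: 35077 & 57822 = 33028
Step 2: 33028 | 3815 = 36839

36839


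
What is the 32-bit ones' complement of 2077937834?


2077937834 ^ 4294967295 = 2217029461

2217029461


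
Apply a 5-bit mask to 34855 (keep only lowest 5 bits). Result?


34855 & 31 = 7

7


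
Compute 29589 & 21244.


0b111001110010101 & 0b101001011111100 = 0b101001010010100 = 21140

21140


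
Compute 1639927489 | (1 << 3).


1639927489 | (1 << 3) = 1639927489 | 8 = 1639927497

1639927497


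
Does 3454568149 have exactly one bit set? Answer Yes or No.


0b11001101111010001000011011010101. Multiple bits set => No

No


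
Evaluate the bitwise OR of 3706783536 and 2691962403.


0b11011100111100010000011100110000 | 0b10100000011101000001011000100011 = 0b11111100111101010001011100110011 = 4243920691

4243920691


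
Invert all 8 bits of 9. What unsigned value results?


9 ^ 255 = 246

246


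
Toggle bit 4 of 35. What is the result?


35 ^ (1 << 4) = 35 ^ 16 = 51

51


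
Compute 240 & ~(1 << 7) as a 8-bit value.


240 & ~(1 << 7) = 112

112


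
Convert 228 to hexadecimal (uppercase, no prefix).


228 = E4 hex

E4


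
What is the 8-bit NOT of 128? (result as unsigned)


~0b10000000 = 0b1111111 = 127 (8-bit unsigned)

127


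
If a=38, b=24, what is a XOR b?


38 ^ 24 = 62

62


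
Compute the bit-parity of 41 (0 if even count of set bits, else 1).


0b101001 has 3 ones => parity 1

1


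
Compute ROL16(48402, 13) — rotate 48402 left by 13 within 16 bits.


Rotate 0b1011110100010010 left by 13 (16-bit) = 0b101011110100010 = 22434

22434


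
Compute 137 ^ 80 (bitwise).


0b10001001 ^ 0b1010000 = 0b11011001 = 217

217


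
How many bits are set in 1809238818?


0b1101011110101101100101100100010 has 17 set bits

17


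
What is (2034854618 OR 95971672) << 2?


Step 1: 2034854618 | 95971672 = 2113498074
Step 2: 2113498074 << 2 = 8453992296

8453992296


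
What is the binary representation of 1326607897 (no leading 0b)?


1326607897 = 1001111000100100110111000011001 in binary

1001111000100100110111000011001


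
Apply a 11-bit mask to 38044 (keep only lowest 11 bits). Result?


38044 & 2047 = 1180

1180


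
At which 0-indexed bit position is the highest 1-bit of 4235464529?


0b11111100011101000000111101010001. Highest set bit at position 31

31


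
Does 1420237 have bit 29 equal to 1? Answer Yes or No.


0b101011010101111001101, bit 29 = 0. No

No


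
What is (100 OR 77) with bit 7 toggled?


Step 1: 100 | 77 = 109
Step 2: 109 ^ (1 << 7) = 109 ^ 128 = 237

237


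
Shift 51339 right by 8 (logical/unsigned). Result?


0b1100100010001011 >> 8 = 0b11001000 = 200

200


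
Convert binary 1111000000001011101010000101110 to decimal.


1111000000001011101010000101110 in decimal = 2013647918

2013647918


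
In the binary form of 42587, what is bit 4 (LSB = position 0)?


0b1010011001011011, position 4 = 1

1


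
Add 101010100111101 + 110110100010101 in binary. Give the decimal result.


101010100111101 + 110110100010101 = 1100001001010010 = 49746

49746


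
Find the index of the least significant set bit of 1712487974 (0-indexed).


0b1100110000100100111111000100110. Lowest set bit at position 1

1


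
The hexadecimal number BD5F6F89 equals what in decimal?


BD5F6F89 hex = 3177148297 decimal

3177148297


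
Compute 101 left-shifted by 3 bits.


0b1100101 << 3 = 0b1100101000 = 808

808


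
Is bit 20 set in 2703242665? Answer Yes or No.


0b10100001001000000011010110101001, bit 20 = 0. No

No


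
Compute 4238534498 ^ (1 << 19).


4238534498 ^ (1 << 19) = 4238534498 ^ 524288 = 4239058786

4239058786


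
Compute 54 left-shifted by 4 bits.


0b110110 << 4 = 0b1101100000 = 864

864


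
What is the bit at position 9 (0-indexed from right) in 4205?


0b1000001101101, position 9 = 0

0


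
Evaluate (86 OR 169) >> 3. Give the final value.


Step 1: 86 | 169 = 255
Step 2: 255 >> 3 = 31

31


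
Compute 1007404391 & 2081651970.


0b111100000010111100010101100111 & 0b1111100000100110111110100000010 = 0b111100000000110100010100000010 = 1006847234

1006847234


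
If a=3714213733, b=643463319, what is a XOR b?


3714213733 ^ 643463319 = 4214759410

4214759410


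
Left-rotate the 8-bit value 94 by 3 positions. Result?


Rotate 0b1011110 left by 3 (8-bit) = 0b11110010 = 242

242


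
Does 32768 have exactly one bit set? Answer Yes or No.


0b1000000000000000. Only one bit set => Yes

Yes


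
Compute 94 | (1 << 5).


94 | (1 << 5) = 94 | 32 = 126

126


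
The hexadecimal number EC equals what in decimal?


EC hex = 236 decimal

236


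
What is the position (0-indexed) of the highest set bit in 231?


0b11100111. Highest set bit at position 7

7


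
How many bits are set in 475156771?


0b11100010100100101000100100011 has 12 set bits

12


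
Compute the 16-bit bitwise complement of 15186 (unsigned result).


~0b11101101010010 = 0b1100010010101101 = 50349 (16-bit unsigned)

50349


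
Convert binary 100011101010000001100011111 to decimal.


100011101010000001100011111 in decimal = 74777375

74777375


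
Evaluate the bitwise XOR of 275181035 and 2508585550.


0b10000011001101110110111101011 ^ 0b10010101100001011111101001001110 = 0b10000101111000110001011110100101 = 2246252453

2246252453


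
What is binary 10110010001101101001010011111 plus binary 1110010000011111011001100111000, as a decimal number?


10110010001101101001010011111 + 1110010000011111011001100111000 = 10001000010101101000010111010111 = 2287371735

2287371735


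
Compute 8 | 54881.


0b1000 | 0b1101011001100001 = 0b1101011001101001 = 54889

54889


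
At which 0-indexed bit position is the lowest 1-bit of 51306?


0b1100100001101010. Lowest set bit at position 1

1


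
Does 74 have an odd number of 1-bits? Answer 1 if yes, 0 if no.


0b1001010 has 3 ones => parity 1

1


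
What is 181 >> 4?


0b10110101 >> 4 = 0b1011 = 11

11


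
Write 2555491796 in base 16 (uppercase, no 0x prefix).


2555491796 = 9851B5D4 hex

9851B5D4


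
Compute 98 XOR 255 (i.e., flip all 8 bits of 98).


98 ^ 255 = 157

157


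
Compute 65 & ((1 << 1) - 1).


65 & 1 = 1

1


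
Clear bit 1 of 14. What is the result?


14 & ~(1 << 1) = 12

12


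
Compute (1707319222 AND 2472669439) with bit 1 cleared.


Step 1: 1707319222 & 2472669439 = 21074102
Step 2: 21074102 & ~(1 << 1) = 21074100

21074100


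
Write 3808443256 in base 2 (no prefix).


3808443256 = 11100011000000000011101101111000 in binary

11100011000000000011101101111000


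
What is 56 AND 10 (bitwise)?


0b111000 & 0b1010 = 0b1000 = 8

8


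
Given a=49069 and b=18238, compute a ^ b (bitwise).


49069 ^ 18238 = 63635

63635


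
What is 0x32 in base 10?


32 hex = 50 decimal

50


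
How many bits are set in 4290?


0b1000011000010 has 4 set bits

4


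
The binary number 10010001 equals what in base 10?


10010001 in decimal = 145

145


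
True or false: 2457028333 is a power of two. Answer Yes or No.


0b10010010011100110100011011101101. Multiple bits set => No

No


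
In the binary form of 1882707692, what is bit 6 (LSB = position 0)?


0b1110000001101111101011011101100, position 6 = 1

1


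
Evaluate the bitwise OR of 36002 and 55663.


0b1000110010100010 | 0b1101100101101111 = 0b1101110111101111 = 56815

56815


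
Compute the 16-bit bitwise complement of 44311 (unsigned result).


~0b1010110100010111 = 0b101001011101000 = 21224 (16-bit unsigned)

21224


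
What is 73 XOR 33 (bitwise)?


0b1001001 ^ 0b100001 = 0b1101000 = 104

104


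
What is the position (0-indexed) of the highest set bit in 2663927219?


0b10011110110010000100110110110011. Highest set bit at position 31

31


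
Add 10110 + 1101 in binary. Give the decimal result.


10110 + 1101 = 100011 = 35

35


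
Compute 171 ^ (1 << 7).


171 ^ (1 << 7) = 171 ^ 128 = 43

43


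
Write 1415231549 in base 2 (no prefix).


1415231549 = 1010100010110101011100000111101 in binary

1010100010110101011100000111101


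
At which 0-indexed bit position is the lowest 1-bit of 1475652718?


0b1010111111101001010110001101110. Lowest set bit at position 1

1


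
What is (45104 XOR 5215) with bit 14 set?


Step 1: 45104 ^ 5215 = 42095
Step 2: 42095 | (1 << 14) = 42095 | 16384 = 58479

58479


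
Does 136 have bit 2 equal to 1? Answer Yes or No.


0b10001000, bit 2 = 0. No

No


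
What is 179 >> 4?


0b10110011 >> 4 = 0b1011 = 11

11


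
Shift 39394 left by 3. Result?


0b1001100111100010 << 3 = 0b1001100111100010000 = 315152

315152


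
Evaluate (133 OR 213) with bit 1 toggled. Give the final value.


Step 1: 133 | 213 = 213
Step 2: 213 ^ (1 << 1) = 213 ^ 2 = 215

215


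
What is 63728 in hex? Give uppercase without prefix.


63728 = F8F0 hex

F8F0


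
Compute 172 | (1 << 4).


172 | (1 << 4) = 172 | 16 = 188

188


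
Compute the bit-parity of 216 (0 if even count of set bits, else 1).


0b11011000 has 4 ones => parity 0

0


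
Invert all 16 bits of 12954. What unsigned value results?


12954 ^ 65535 = 52581

52581


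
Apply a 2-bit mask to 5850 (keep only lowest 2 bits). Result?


5850 & 3 = 2

2


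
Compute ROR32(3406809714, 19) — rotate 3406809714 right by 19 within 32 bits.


Rotate 0b11001011000011111100101001110010 right by 19 (32-bit) = 0b11111001010011100101100101100001 = 4182661473

4182661473


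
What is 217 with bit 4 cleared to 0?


217 & ~(1 << 4) = 201

201


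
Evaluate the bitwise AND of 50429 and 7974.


0b1100010011111101 & 0b1111100100110 = 0b10000100100 = 1060

1060


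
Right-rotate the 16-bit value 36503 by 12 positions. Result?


Rotate 0b1000111010010111 right by 12 (16-bit) = 0b1110100101111000 = 59768

59768


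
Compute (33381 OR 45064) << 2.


Step 1: 33381 | 45064 = 45677
Step 2: 45677 << 2 = 182708

182708


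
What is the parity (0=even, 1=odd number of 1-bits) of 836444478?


0b110001110110110010000100111110 has 16 ones => parity 0

0


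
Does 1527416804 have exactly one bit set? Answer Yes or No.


0b1011011000010101000011111100100. Multiple bits set => No

No


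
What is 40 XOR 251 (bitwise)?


0b101000 ^ 0b11111011 = 0b11010011 = 211

211


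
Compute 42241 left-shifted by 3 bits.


0b1010010100000001 << 3 = 0b1010010100000001000 = 337928

337928


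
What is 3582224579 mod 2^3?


3582224579 & 7 = 3

3


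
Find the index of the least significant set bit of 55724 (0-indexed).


0b1101100110101100. Lowest set bit at position 2

2


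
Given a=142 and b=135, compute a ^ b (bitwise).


142 ^ 135 = 9

9


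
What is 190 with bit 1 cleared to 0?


190 & ~(1 << 1) = 188

188


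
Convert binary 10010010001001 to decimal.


10010010001001 in decimal = 9353

9353


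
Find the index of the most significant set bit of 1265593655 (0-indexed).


0b1001011011011110110110100110111. Highest set bit at position 30

30


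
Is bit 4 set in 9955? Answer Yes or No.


0b10011011100011, bit 4 = 0. No

No


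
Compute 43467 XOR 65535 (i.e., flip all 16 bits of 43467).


43467 ^ 65535 = 22068

22068


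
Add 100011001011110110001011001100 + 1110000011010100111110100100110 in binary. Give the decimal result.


100011001011110110001011001100 + 1110000011010100111110100100110 = 10010011100110011101111111110010 = 2476335090

2476335090


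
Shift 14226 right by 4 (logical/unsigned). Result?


0b11011110010010 >> 4 = 0b1101111001 = 889

889


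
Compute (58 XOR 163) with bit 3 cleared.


Step 1: 58 ^ 163 = 153
Step 2: 153 & ~(1 << 3) = 145

145


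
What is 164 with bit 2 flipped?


164 ^ (1 << 2) = 164 ^ 4 = 160

160


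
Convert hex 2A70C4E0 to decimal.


2A70C4E0 hex = 712033504 decimal

712033504


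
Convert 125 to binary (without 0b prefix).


125 = 1111101 in binary

1111101


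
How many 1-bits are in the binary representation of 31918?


0b111110010101110 has 10 set bits

10


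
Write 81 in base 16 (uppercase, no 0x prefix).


81 = 51 hex

51


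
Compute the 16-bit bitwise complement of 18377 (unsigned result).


~0b100011111001001 = 0b1011100000110110 = 47158 (16-bit unsigned)

47158


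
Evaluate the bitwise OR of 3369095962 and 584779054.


0b11001000110100000101001100011010 | 0b100010110110110000010100101110 = 0b11101010110110110101011100111110 = 3940243262

3940243262


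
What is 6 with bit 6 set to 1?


6 | (1 << 6) = 6 | 64 = 70

70


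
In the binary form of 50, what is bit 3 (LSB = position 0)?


0b110010, position 3 = 0

0


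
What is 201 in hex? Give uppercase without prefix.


201 = C9 hex

C9


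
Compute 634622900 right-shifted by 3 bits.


0b100101110100111001001110110100 >> 3 = 0b100101110100111001001110110 = 79327862

79327862


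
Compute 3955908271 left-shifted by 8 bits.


0b11101011110010100101111010101111 << 8 = 0b1110101111001010010111101010111100000000 = 1012712517376

1012712517376


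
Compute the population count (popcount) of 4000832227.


0b11101110011101111101101011100011 has 22 set bits

22


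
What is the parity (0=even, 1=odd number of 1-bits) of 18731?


0b100100100101011 has 7 ones => parity 1

1


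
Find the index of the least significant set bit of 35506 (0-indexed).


0b1000101010110010. Lowest set bit at position 1

1


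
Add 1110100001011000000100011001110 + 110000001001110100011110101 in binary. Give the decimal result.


1110100001011000000100011001110 + 110000001001110100011110101 = 1111010001100001111000111000011 = 2050027971

2050027971


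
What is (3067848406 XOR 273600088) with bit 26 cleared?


Step 1: 3067848406 ^ 273600088 = 2794809486
Step 2: 2794809486 & ~(1 << 26) = 2727700622

2727700622


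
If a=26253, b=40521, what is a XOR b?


26253 ^ 40521 = 63684

63684


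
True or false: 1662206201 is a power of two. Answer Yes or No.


0b1100011000100110100000011111001. Multiple bits set => No

No


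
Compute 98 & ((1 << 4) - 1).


98 & 15 = 2

2


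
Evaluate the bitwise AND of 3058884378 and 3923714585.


0b10110110010100101101111100011010 & 0b11101001110111110010001000011001 = 0b10100000010100100000001000011000 = 2689729048

2689729048


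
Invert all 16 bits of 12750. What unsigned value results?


12750 ^ 65535 = 52785

52785


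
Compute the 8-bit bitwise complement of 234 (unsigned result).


~0b11101010 = 0b10101 = 21 (8-bit unsigned)

21


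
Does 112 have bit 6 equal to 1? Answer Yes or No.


0b1110000, bit 6 = 1. Yes

Yes


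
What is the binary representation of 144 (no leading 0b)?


144 = 10010000 in binary

10010000


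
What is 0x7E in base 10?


7E hex = 126 decimal

126


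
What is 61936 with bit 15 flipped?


61936 ^ (1 << 15) = 61936 ^ 32768 = 29168

29168


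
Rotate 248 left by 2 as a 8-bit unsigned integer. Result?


Rotate 0b11111000 left by 2 (8-bit) = 0b11100011 = 227

227


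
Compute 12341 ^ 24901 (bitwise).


0b11000000110101 ^ 0b110000101000101 = 0b101000101110000 = 20848

20848


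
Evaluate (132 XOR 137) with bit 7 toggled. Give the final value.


Step 1: 132 ^ 137 = 13
Step 2: 13 ^ (1 << 7) = 13 ^ 128 = 141

141


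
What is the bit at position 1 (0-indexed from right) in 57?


0b111001, position 1 = 0

0


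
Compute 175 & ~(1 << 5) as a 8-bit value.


175 & ~(1 << 5) = 143

143


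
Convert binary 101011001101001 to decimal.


101011001101001 in decimal = 22121

22121


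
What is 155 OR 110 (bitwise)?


0b10011011 | 0b1101110 = 0b11111111 = 255

255


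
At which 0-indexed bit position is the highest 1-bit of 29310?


0b111001001111110. Highest set bit at position 14

14


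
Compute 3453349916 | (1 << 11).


3453349916 | (1 << 11) = 3453349916 | 2048 = 3453351964

3453351964


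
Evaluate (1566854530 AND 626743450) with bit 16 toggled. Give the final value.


Step 1: 1566854530 & 626743450 = 88098946
Step 2: 88098946 ^ (1 << 16) = 88098946 ^ 65536 = 88164482

88164482


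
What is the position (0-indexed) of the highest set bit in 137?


0b10001001. Highest set bit at position 7

7


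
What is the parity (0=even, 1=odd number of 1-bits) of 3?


0b11 has 2 ones => parity 0

0


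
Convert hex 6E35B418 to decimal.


6E35B418 hex = 1849013272 decimal

1849013272


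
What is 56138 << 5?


0b1101101101001010 << 5 = 0b110110110100101000000 = 1796416

1796416


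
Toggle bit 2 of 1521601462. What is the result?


1521601462 ^ (1 << 2) = 1521601462 ^ 4 = 1521601458

1521601458


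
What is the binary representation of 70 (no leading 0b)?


70 = 1000110 in binary

1000110


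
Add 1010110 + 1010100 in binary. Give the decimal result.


1010110 + 1010100 = 10101010 = 170

170


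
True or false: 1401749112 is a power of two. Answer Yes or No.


0b1010011100011001111111001111000. Multiple bits set => No

No


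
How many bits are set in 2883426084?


0b10101011110111011001011100100100 has 18 set bits

18


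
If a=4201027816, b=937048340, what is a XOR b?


4201027816 ^ 937048340 = 3451691516

3451691516


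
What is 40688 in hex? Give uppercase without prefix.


40688 = 9EF0 hex

9EF0


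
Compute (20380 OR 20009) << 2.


Step 1: 20380 | 20009 = 20413
Step 2: 20413 << 2 = 81652

81652


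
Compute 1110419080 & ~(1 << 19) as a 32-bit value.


1110419080 & ~(1 << 19) = 1109894792

1109894792


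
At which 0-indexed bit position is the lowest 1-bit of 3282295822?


0b11000011101000111101110000001110. Lowest set bit at position 1

1


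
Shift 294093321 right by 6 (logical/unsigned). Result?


0b10001100001111000001000001001 >> 6 = 0b10001100001111000001000 = 4595208

4595208


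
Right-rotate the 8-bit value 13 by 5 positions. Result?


Rotate 0b1101 right by 5 (8-bit) = 0b1101000 = 104

104


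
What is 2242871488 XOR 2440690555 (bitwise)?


0b10000101101011111000000011000000 ^ 0b10010001011110011111101101111011 = 0b10100110101100111101110111011 = 349600699

349600699


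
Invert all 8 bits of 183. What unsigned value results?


183 ^ 255 = 72

72


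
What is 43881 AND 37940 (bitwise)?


0b1010101101101001 & 0b1001010000110100 = 0b1000000000100000 = 32800

32800


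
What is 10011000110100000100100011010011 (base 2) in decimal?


10011000110100000100100011010011 in decimal = 2563786963

2563786963


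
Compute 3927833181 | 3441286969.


0b11101010000111011111101001011101 | 0b11001101000111011101111100111001 = 0b11101111000111011111111101111101 = 4011720573

4011720573


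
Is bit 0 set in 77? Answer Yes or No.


0b1001101, bit 0 = 1. Yes

Yes


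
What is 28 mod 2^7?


28 & 127 = 28

28


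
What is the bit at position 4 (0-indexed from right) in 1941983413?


0b1110011110000000101000010110101, position 4 = 1

1


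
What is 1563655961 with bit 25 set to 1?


1563655961 | (1 << 25) = 1563655961 | 33554432 = 1597210393

1597210393


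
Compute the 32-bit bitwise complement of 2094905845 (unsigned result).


~0b1111100110111011011100111110101 = 0b10000011001000100100011000001010 = 2200061450 (32-bit unsigned)

2200061450


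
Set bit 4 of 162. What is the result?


162 | (1 << 4) = 162 | 16 = 178

178


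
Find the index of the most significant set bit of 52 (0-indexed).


0b110100. Highest set bit at position 5

5


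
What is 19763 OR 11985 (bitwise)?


0b100110100110011 | 0b10111011010001 = 0b110111111110011 = 28659

28659


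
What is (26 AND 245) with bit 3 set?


Step 1: 26 & 245 = 16
Step 2: 16 | (1 << 3) = 16 | 8 = 24

24


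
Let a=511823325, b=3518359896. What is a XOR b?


511823325 ^ 3518359896 = 3476300933

3476300933


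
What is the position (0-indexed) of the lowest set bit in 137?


0b10001001. Lowest set bit at position 0

0


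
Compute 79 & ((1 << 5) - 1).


79 & 31 = 15

15


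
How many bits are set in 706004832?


0b101010000101001100011101100000 has 12 set bits

12


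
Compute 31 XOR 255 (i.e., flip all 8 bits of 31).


31 ^ 255 = 224

224


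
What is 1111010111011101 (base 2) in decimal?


1111010111011101 in decimal = 62941

62941


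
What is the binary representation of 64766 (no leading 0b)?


64766 = 1111110011111110 in binary

1111110011111110


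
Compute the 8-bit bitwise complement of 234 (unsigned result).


~0b11101010 = 0b10101 = 21 (8-bit unsigned)

21


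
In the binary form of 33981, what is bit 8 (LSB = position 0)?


0b1000010010111101, position 8 = 0

0


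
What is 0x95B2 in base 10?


95B2 hex = 38322 decimal

38322


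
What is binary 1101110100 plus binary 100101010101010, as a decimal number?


1101110100 + 100101010101010 = 100111000011110 = 19998

19998


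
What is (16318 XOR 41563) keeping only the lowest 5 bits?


Step 1: 16318 ^ 41563 = 40421
Step 2: 40421 & 31 = 5

5


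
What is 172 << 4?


0b10101100 << 4 = 0b101011000000 = 2752

2752


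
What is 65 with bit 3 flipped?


65 ^ (1 << 3) = 65 ^ 8 = 73

73


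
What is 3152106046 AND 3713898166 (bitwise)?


0b10111011111000010101001000111110 & 0b11011101010111011001011010110110 = 0b10011001010000010001001000110110 = 2571178550

2571178550


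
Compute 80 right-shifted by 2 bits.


0b1010000 >> 2 = 0b10100 = 20

20


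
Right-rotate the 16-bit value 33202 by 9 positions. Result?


Rotate 0b1000000110110010 right by 9 (16-bit) = 0b1101100101000000 = 55616

55616


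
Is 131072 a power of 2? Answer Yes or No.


0b100000000000000000. Only one bit set => Yes

Yes


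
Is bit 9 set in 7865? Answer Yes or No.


0b1111010111001, bit 9 = 1. Yes

Yes


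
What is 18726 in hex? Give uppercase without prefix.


18726 = 4926 hex

4926


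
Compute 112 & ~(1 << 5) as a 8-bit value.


112 & ~(1 << 5) = 80

80


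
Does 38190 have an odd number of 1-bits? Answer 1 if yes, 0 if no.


0b1001010100101110 has 8 ones => parity 0

0


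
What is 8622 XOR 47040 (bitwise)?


0b10000110101110 ^ 0b1011011111000000 = 0b1001011001101110 = 38510

38510


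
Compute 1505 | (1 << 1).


1505 | (1 << 1) = 1505 | 2 = 1507

1507


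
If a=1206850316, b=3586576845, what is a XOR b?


1206850316 ^ 3586576845 = 2452210369

2452210369


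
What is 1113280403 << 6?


0b1000010010110110100111110010011 << 6 = 0b1000010010110110100111110010011000000 = 71249945792

71249945792


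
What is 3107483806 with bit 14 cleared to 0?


3107483806 & ~(1 << 14) = 3107467422

3107467422


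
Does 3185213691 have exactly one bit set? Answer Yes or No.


0b10111101110110101000000011111011. Multiple bits set => No

No


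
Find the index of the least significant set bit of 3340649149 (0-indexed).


0b11000111000111100100001010111101. Lowest set bit at position 0

0


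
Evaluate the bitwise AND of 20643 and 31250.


0b101000010100011 & 0b111101000010010 = 0b101000000000010 = 20482

20482


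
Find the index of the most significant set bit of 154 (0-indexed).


0b10011010. Highest set bit at position 7

7


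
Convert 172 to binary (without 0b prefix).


172 = 10101100 in binary

10101100


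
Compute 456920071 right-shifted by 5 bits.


0b11011001111000000110000000111 >> 5 = 0b110110011110000001100000 = 14278752

14278752


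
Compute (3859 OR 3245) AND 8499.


Step 1: 3859 | 3245 = 4031
Step 2: 4031 & 8499 = 307

307


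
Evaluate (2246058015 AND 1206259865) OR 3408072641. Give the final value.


Step 1: 2246058015 & 1206259865 = 98566169
Step 2: 98566169 | 3408072641 = 3487764441

3487764441


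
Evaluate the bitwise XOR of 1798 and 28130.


0b11100000110 ^ 0b110110111100010 = 0b110101011100100 = 27364

27364


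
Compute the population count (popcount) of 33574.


0b1000001100100110 has 6 set bits

6


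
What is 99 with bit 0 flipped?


99 ^ (1 << 0) = 99 ^ 1 = 98

98


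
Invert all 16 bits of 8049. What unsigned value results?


8049 ^ 65535 = 57486

57486


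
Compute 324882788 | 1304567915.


0b10011010111010101000101100100 | 0b1001101110000100010000001101011 = 0b1011111110111110111000101101111 = 1608479087

1608479087


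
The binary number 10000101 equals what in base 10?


10000101 in decimal = 133

133


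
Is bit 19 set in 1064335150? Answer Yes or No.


0b111111011100000111011100101110, bit 19 = 0. No

No


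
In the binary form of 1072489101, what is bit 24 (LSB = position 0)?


0b111111111011001110001010001101, position 24 = 1

1


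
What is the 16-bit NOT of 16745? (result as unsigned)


~0b100000101101001 = 0b1011111010010110 = 48790 (16-bit unsigned)

48790


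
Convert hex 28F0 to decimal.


28F0 hex = 10480 decimal

10480


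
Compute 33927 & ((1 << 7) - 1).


33927 & 127 = 7

7


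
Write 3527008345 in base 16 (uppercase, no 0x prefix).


3527008345 = D239E059 hex

D239E059


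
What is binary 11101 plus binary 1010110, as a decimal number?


11101 + 1010110 = 1110011 = 115

115


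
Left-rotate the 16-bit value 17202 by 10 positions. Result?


Rotate 0b100001100110010 left by 10 (16-bit) = 0b1100100100001100 = 51468

51468


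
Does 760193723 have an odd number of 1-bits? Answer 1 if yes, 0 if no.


0b101101010011111010001010111011 has 18 ones => parity 0

0


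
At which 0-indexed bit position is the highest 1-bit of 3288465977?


0b11000100000000100000001000111001. Highest set bit at position 31

31


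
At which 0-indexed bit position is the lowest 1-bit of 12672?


0b11000110000000. Lowest set bit at position 7

7


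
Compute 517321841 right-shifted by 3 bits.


0b11110110101011011010001110001 >> 3 = 0b11110110101011011010001110 = 64665230

64665230


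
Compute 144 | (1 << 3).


144 | (1 << 3) = 144 | 8 = 152

152


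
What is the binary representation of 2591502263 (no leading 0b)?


2591502263 = 10011010011101110010111110110111 in binary

10011010011101110010111110110111


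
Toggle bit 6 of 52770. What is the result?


52770 ^ (1 << 6) = 52770 ^ 64 = 52834

52834


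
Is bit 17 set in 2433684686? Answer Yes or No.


0b10010001000011110001010011001110, bit 17 = 1. Yes

Yes


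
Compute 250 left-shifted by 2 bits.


0b11111010 << 2 = 0b1111101000 = 1000

1000


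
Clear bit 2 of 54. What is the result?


54 & ~(1 << 2) = 50

50


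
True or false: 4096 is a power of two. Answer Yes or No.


0b1000000000000. Only one bit set => Yes

Yes


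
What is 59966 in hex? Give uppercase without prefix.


59966 = EA3E hex

EA3E


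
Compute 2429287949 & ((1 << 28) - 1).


2429287949 & 268435455 = 13368845

13368845


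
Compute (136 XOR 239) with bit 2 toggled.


Step 1: 136 ^ 239 = 103
Step 2: 103 ^ (1 << 2) = 103 ^ 4 = 99

99


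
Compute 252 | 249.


0b11111100 | 0b11111001 = 0b11111101 = 253

253


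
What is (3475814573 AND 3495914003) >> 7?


Step 1: 3475814573 & 3495914003 = 3222022145
Step 2: 3222022145 >> 7 = 25172048

25172048


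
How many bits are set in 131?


0b10000011 has 3 set bits

3


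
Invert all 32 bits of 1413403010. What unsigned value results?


1413403010 ^ 4294967295 = 2881564285

2881564285


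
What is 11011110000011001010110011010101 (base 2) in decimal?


11011110000011001010110011010101 in decimal = 3725372629

3725372629


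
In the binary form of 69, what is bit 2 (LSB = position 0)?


0b1000101, position 2 = 1

1


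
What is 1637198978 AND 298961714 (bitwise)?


0b1100001100101011010110010000010 & 0b10001110100011100101100110010 = 0b1100100011000100000000010 = 26314754

26314754


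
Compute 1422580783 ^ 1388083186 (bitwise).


0b1010100110010101101110000101111 ^ 0b1010010101111000111011111110010 = 0b110011101101010101111011101 = 108440541

108440541


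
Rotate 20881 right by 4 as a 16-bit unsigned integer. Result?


Rotate 0b101000110010001 right by 4 (16-bit) = 0b1010100011001 = 5401

5401


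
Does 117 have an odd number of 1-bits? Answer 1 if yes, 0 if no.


0b1110101 has 5 ones => parity 1

1


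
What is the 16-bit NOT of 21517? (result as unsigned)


~0b101010000001101 = 0b1010101111110010 = 44018 (16-bit unsigned)

44018


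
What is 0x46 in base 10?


46 hex = 70 decimal

70


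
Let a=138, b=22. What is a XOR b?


138 ^ 22 = 156

156


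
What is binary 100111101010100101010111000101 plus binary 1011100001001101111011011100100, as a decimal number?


100111101010100101010111000101 + 1011100001001101111011011100100 = 10000011110100010100110010101001 = 2211531945

2211531945


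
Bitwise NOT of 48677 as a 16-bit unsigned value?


~0b1011111000100101 = 0b100000111011010 = 16858 (16-bit unsigned)

16858


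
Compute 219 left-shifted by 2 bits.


0b11011011 << 2 = 0b1101101100 = 876

876


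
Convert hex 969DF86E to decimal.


969DF86E hex = 2526935150 decimal

2526935150


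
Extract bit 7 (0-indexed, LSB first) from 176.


0b10110000, position 7 = 1

1


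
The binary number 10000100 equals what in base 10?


10000100 in decimal = 132

132


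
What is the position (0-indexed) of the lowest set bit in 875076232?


0b110100001010001001101010001000. Lowest set bit at position 3

3


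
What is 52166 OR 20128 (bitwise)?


0b1100101111000110 | 0b100111010100000 = 0b1100111111100110 = 53222

53222


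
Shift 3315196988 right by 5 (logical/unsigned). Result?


0b11000101100110011110010000111100 >> 5 = 0b110001011001100111100100001 = 103599905

103599905


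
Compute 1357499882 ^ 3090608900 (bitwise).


0b1010000111010011100110111101010 ^ 0b10111000001101101111001100000100 = 0b11101000110111110011111011101110 = 3906944750

3906944750


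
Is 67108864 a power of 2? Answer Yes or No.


0b100000000000000000000000000. Only one bit set => Yes

Yes


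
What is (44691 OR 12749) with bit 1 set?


Step 1: 44691 | 12749 = 49119
Step 2: 49119 | (1 << 1) = 49119 | 2 = 49119

49119


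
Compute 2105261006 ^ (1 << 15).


2105261006 ^ (1 << 15) = 2105261006 ^ 32768 = 2105228238

2105228238


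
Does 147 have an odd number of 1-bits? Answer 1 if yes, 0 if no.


0b10010011 has 4 ones => parity 0

0


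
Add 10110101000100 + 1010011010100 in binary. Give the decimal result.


10110101000100 + 1010011010100 = 100001000011000 = 16920

16920


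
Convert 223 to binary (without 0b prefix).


223 = 11011111 in binary

11011111


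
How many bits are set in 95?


0b1011111 has 6 set bits

6


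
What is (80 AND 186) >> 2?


Step 1: 80 & 186 = 16
Step 2: 16 >> 2 = 4

4


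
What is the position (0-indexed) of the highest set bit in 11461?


0b10110011000101. Highest set bit at position 13

13


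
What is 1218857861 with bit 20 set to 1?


1218857861 | (1 << 20) = 1218857861 | 1048576 = 1219906437

1219906437


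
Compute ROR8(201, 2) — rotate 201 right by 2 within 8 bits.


Rotate 0b11001001 right by 2 (8-bit) = 0b1110010 = 114

114


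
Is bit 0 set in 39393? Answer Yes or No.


0b1001100111100001, bit 0 = 1. Yes

Yes


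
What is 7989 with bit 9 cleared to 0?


7989 & ~(1 << 9) = 7477

7477


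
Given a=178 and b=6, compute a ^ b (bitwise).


178 ^ 6 = 180

180


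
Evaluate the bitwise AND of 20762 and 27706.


0b101000100011010 & 0b110110000111010 = 0b100000000011010 = 16410

16410


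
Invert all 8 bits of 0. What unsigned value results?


0 ^ 255 = 255

255


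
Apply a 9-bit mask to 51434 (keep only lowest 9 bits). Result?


51434 & 511 = 234

234


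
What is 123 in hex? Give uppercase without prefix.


123 = 7B hex

7B


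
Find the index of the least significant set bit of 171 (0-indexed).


0b10101011. Lowest set bit at position 0

0


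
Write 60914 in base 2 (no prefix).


60914 = 1110110111110010 in binary

1110110111110010


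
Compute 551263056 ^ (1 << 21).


551263056 ^ (1 << 21) = 551263056 ^ 2097152 = 553360208

553360208


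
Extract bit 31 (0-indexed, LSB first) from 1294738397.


0b1001101001011000010001111011101, position 31 = 0

0


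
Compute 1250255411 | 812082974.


0b1001010100001010110001000110011 | 0b110000011001110110011100011110 = 0b1111010111001110110011100111111 = 2061985599

2061985599


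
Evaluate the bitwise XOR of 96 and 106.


0b1100000 ^ 0b1101010 = 0b1010 = 10

10


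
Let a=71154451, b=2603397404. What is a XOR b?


71154451 ^ 2603397404 = 2668694031

2668694031


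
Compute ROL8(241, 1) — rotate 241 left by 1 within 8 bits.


Rotate 0b11110001 left by 1 (8-bit) = 0b11100011 = 227

227
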